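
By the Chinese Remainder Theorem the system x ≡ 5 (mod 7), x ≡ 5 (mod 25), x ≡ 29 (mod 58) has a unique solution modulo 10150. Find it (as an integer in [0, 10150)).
The moduli 7, 25, 58 are pairwise coprime, so by the CRT there is a unique solution mod 7·25·58 = 10150.
Solve by successive substitution. Start with x ≡ 5 (mod 7).
  Combine with x ≡ 5 (mod 25): write x = 5 + 7·t and require 5 + 7·t ≡ 5 (mod 25), i.e. 7·t ≡ 5 − 5 ≡ 0 (mod 25). Since 7^(−1) ≡ 18 (mod 25), t ≡ 18·0 ≡ 0 (mod 25). So x ≡ 5 + 7·0 = 5 (mod 175).
  Combine with x ≡ 29 (mod 58): write x = 5 + 175·t and require 5 + 175·t ≡ 29 (mod 58), i.e. 175·t ≡ 29 − 5 ≡ 24 (mod 58). Since 175^(−1) ≡ 1 (mod 58) (175 ≡ 1 (mod 58)), t ≡ 1·24 ≡ 24 (mod 58). So x ≡ 5 + 175·24 = 4205 (mod 10150).
Unique solution in [0, 10150): x = 4205.

Final answer: x ≡ 4205 (mod 10150); the representative in [0, 10150) is 4205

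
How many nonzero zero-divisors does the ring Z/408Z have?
Z/408Z has 279 nonzero zero-divisors

In Z/408Z each nonzero element is either a unit (gcd with 408 is 1) or a zero-divisor (gcd > 1). The number of units is φ(408): factorise 408 = 2^3 · 3 · 17, so φ(408) = (2^3 − 2^2) · (3 − 1) · (17 − 1) = 4 · 2 · 16 = 128. The nonzero elements number 408 − 1 = 407. Hence the nonzero zero-divisors number 407 − 128 = 279.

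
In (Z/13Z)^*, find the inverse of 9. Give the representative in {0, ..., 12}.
Apply the extended Euclidean algorithm to (13, 9), tracking rows (r, s, t) with s·13 + t·9 = r. Each division r_prev = q·r_cur + r_new produces the new row as (previous row) − q·(current row):
  row A: (13, 1, 0)   [1·13 + 0·9 = 13]
  row B: (9, 0, 1)   [0·13 + 1·9 = 9]
  13 = 1·9 + 4   → row C = row A − 1·row B = (4, 1, −1)   [check: 1·13 − 1·9 = 4]
  9 = 2·4 + 1   → row D = row B − 2·row C = (1, −2, 3)   [check: −2·13 + 3·9 = 1]
  4 = 4·1 + 0   → remainder 0, stop. gcd = 1 (last nonzero row D).
The gcd is 1, so 9 is invertible mod 13. The last nonzero row gives −2·13 + 3·9 = 1, so t = 3. So 9^(−1) ≡ 3 (mod 13). Verify: 9 · 3 = 27 ≡ 1 (mod 13). ✓

Final answer: 9^(−1) ≡ 3 (mod 13)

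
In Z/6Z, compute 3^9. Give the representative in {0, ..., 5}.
3

Use repeated squaring. Binary(9) = 1001. Walk through the bits of the exponent 9 left-to-right: at each bit after the leading one, square the running value, then multiply by 3 if the bit is 1 (always reducing mod 6):
  bit 1 = 1 (leading): start with 3.
  bit 2 = 0: square 3^2 = 9 ≡ 3 (mod 6).
  bit 3 = 0: square 3^2 = 9 ≡ 3 (mod 6).
  bit 4 = 1: square 3^2 = 9 ≡ 3; bit is 1, so multiply 3·3 = 9 ≡ 3 (mod 6).
Final value: 3^9 ≡ 3 (mod 6).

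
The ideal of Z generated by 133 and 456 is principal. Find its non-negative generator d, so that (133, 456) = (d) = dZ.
(133, 456) = (19); d = 19

In the PID Z, (a, b) is generated by gcd(a, b). Compute gcd(456, 133) with the extended Euclidean algorithm, tracking rows (r, s, t) with s·456 + t·133 = r:
  row A: (456, 1, 0)   [1·456 + 0·133 = 456]
  row B: (133, 0, 1)   [0·456 + 1·133 = 133]
  456 = 3·133 + 57   → row C = row A − 3·row B = (57, 1, −3)   [check: 1·456 − 3·133 = 57]
  133 = 2·57 + 19   → row D = row B − 2·row C = (19, −2, 7)   [check: −2·456 + 7·133 = 19]
  57 = 3·19 + 0   → remainder 0, stop. gcd = 19 (last nonzero row D).
So gcd(133, 456) = 19, with Bézout identity −2·456 + 7·133 = 19. Containment (⊇): the Bézout identity exhibits 19 as an element of (133, 456), giving (19) ⊆ (133, 456). Containment (⊆): since 19 | 133 and 19 | 456 (133 = 19·7, 456 = 19·24), every Z-linear combination of 133 and 456 is divisible by 19, so (133, 456) ⊆ (19). Therefore (133, 456) = (19), d = 19.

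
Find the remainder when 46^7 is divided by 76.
8

Use repeated squaring. Binary(7) = 111. Walk through the bits of the exponent 7 left-to-right: at each bit after the leading one, square the running value, then multiply by 46 if the bit is 1 (always reducing mod 76):
  bit 1 = 1 (leading): start with 46.
  bit 2 = 1: square 46^2 = 2116 ≡ 64; bit is 1, so multiply 64·46 = 2944 ≡ 56 (mod 76).
  bit 3 = 1: square 56^2 = 3136 ≡ 20; bit is 1, so multiply 20·46 = 920 ≡ 8 (mod 76).
Final value: 46^7 ≡ 8 (mod 76).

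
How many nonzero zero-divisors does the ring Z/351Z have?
In Z/351Z each nonzero element is either a unit (gcd with 351 is 1) or a zero-divisor (gcd > 1). The number of units is φ(351): factorise 351 = 3^3 · 13, so φ(351) = (3^3 − 3^2) · (13 − 1) = 18 · 12 = 216. The nonzero elements number 351 − 1 = 350. Hence the nonzero zero-divisors number 350 − 216 = 134.

Final answer: Z/351Z has 134 nonzero zero-divisors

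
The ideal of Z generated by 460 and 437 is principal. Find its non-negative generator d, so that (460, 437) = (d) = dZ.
In the PID Z, (a, b) is generated by gcd(a, b). Compute gcd(460, 437) with the extended Euclidean algorithm, tracking rows (r, s, t) with s·460 + t·437 = r:
  row A: (460, 1, 0)   [1·460 + 0·437 = 460]
  row B: (437, 0, 1)   [0·460 + 1·437 = 437]
  460 = 1·437 + 23   → row C = row A − 1·row B = (23, 1, −1)   [check: 1·460 − 1·437 = 23]
  437 = 19·23 + 0   → remainder 0, stop. gcd = 23 (last nonzero row C).
So gcd(460, 437) = 23, with Bézout identity 1·460 − 1·437 = 23. Containment (⊇): the Bézout identity exhibits 23 as an element of (460, 437), giving (23) ⊆ (460, 437). Containment (⊆): since 23 | 460 and 23 | 437 (460 = 23·20, 437 = 23·19), every Z-linear combination of 460 and 437 is divisible by 23, so (460, 437) ⊆ (23). Therefore (460, 437) = (23), d = 23.

Final answer: (460, 437) = (23); d = 23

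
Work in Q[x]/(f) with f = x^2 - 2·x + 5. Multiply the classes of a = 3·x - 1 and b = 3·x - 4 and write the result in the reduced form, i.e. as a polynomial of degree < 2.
a · b ≡ 3·x - 41 (mod f(x))

First multiply in Q[x] without reducing: a · b = 9·x^2 - 15·x + 4. Now divide by f(x) = x^2 - 2·x + 5, eliminating the leading term at each step:
  leading term 9·x^2: subtract (9)·f(x) = 9·x^2 - 18·x + 45, leaving 3·x - 41
The degree is now < 2, so this is the remainder. Hence a · b ≡ 3·x - 41 in Q[x]/(f).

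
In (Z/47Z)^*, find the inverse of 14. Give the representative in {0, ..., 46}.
Apply the extended Euclidean algorithm to (47, 14), tracking rows (r, s, t) with s·47 + t·14 = r. Each division r_prev = q·r_cur + r_new produces the new row as (previous row) − q·(current row):
  row A: (47, 1, 0)   [1·47 + 0·14 = 47]
  row B: (14, 0, 1)   [0·47 + 1·14 = 14]
  47 = 3·14 + 5   → row C = row A − 3·row B = (5, 1, −3)   [check: 1·47 − 3·14 = 5]
  14 = 2·5 + 4   → row D = row B − 2·row C = (4, −2, 7)   [check: −2·47 + 7·14 = 4]
  5 = 1·4 + 1   → row E = row C − 1·row D = (1, 3, −10)   [check: 3·47 − 10·14 = 1]
  4 = 4·1 + 0   → remainder 0, stop. gcd = 1 (last nonzero row E).
The gcd is 1, so 14 is invertible mod 47. The last nonzero row gives 3·47 − 10·14 = 1, so t = −10. So 14^(−1) ≡ −10 ≡ 37 (mod 47). Verify: 14 · 37 = 518 ≡ 1 (mod 47). ✓

Final answer: 14^(−1) ≡ 37 (mod 47)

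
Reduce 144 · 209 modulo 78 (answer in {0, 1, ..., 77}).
Reduce the factors first: 144 ≡ 66, 209 ≡ 53 (mod 78), so 144 · 209 ≡ 66 · 53 (mod 78). 66 · 53 = 3498. Dividing by 78: 3498 = 44·78 + 66. So (144 · 209) mod 78 = 66.

Final answer: 66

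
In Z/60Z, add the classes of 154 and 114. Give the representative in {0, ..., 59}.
Reduce the summands first: 154 ≡ 34, 114 ≡ 54 (mod 60), so 154 + 114 ≡ 34 + 54 (mod 60). 34 + 54 = 88; 88 = 1·60 + 28, so (154 + 114) mod 60 = 28.

Final answer: 28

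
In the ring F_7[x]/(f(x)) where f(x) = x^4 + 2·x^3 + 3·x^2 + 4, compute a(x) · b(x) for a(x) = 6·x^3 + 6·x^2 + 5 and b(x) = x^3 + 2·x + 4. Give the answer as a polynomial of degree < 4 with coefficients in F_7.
Multiply as integer polynomials: a · b = 6·x^6 + 6·x^5 + 12·x^4 + 41·x^3 + 24·x^2 + 10·x + 20. Reducing coefficients mod 7: a · b ≡ 6·x^6 + 6·x^5 + 5·x^4 + 6·x^3 + 3·x^2 + 3·x + 6. Now divide by f(x) = x^4 + 2·x^3 + 3·x^2 + 4 in F_7[x], eliminating the leading term at each step:
  leading term 6·x^6: subtract (6·x^2)·f(x) = 6·x^6 + 5·x^5 + 4·x^4 + 3·x^2, leaving x^5 + x^4 + 6·x^3 + 3·x + 6 (coefficients mod 7)
  leading term x^5: subtract (x)·f(x) = x^5 + 2·x^4 + 3·x^3 + 4·x, leaving 6·x^4 + 3·x^3 + 6·x + 6 (coefficients mod 7)
  leading term 6·x^4: subtract (6)·f(x) = 6·x^4 + 5·x^3 + 4·x^2 + 3, leaving 5·x^3 + 3·x^2 + 6·x + 3 (coefficients mod 7)
The degree is now < 4, so this is the remainder. Hence a · b ≡ 5·x^3 + 3·x^2 + 6·x + 3 in F_7[x]/(f).

Final answer: a · b ≡ 5·x^3 + 3·x^2 + 6·x + 3 (mod f(x))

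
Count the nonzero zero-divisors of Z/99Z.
Z/99Z has 38 nonzero zero-divisors

In Z/99Z each nonzero element is either a unit (gcd with 99 is 1) or a zero-divisor (gcd > 1). The number of units is φ(99): factorise 99 = 3^2 · 11, so φ(99) = (3^2 − 3^1) · (11 − 1) = 6 · 10 = 60. The nonzero elements number 99 − 1 = 98. Hence the nonzero zero-divisors number 98 − 60 = 38.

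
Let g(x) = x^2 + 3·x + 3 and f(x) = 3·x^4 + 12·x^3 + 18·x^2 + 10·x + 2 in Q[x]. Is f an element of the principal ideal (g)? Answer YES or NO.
In Q[x] the ideal (g) consists of all multiples of g, so f ∈ (g) iff g | f, i.e. iff the remainder of f on division by g is 0. Divide f by g (g is monic, so eliminate the leading term of the running remainder at each step):
  leading term 3·x^4: subtract (3·x^2)·g(x) = 3·x^4 + 9·x^3 + 9·x^2, leaving 3·x^3 + 9·x^2 + 10·x + 2
  leading term 3·x^3: subtract (3·x)·g(x) = 3·x^3 + 9·x^2 + 9·x, leaving x + 2
The remainder r(x) = x + 2 ≠ 0 (and deg r < deg g), so g ∤ f, i.e. f ∉ (g).

Final answer: NO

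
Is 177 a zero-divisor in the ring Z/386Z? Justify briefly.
gcd(177, 386) = 1, so 177 is a unit in Z/386Z (it has a multiplicative inverse). A unit cannot be a zero-divisor: if 177·b ≡ 0 then multiplying both sides by 177^(−1) gives b ≡ 0. So 177 is not a zero-divisor.

Final answer: NO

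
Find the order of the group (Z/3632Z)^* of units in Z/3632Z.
|(Z/3632Z)^*| = 1808

(Z/3632Z)^* consists of the classes a with gcd(a, 3632) = 1, so its order is φ(3632). φ is multiplicative, with φ(p^e) = p^e − p^(e−1). Factorise 3632 = 2^4 · 227. Then
  φ(3632) = (2^4 − 2^3) · (227 − 1) = 8 · 226 = 1808.
Thus |(Z/3632Z)^*| = 1808.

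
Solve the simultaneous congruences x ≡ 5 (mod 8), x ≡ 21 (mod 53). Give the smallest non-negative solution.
The moduli 8, 53 are pairwise coprime, so by the CRT there is a unique solution mod 8·53 = 424.
Solve by successive substitution. Start with x ≡ 5 (mod 8).
  Combine with x ≡ 21 (mod 53): write x = 5 + 8·t and require 5 + 8·t ≡ 21 (mod 53), i.e. 8·t ≡ 21 − 5 ≡ 16 (mod 53). Since 8^(−1) ≡ 20 (mod 53), t ≡ 20·16 ≡ 2 (mod 53). So x ≡ 5 + 8·2 = 21 (mod 424).
Unique solution in [0, 424): x = 21.

Final answer: x ≡ 21 (mod 424); the representative in [0, 424) is 21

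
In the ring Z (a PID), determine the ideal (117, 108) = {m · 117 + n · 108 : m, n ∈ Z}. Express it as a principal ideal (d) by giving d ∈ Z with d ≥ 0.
In the PID Z, (a, b) is generated by gcd(a, b). Compute gcd(117, 108) with the extended Euclidean algorithm, tracking rows (r, s, t) with s·117 + t·108 = r:
  row A: (117, 1, 0)   [1·117 + 0·108 = 117]
  row B: (108, 0, 1)   [0·117 + 1·108 = 108]
  117 = 1·108 + 9   → row C = row A − 1·row B = (9, 1, −1)   [check: 1·117 − 1·108 = 9]
  108 = 12·9 + 0   → remainder 0, stop. gcd = 9 (last nonzero row C).
So gcd(117, 108) = 9, with Bézout identity 1·117 − 1·108 = 9. Containment (⊇): the Bézout identity exhibits 9 as an element of (117, 108), giving (9) ⊆ (117, 108). Containment (⊆): since 9 | 117 and 9 | 108 (117 = 9·13, 108 = 9·12), every Z-linear combination of 117 and 108 is divisible by 9, so (117, 108) ⊆ (9). Therefore (117, 108) = (9), d = 9.

Final answer: (117, 108) = (9); d = 9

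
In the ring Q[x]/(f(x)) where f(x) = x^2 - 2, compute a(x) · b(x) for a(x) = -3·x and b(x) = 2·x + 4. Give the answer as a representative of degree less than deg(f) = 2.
a · b ≡ -12·x - 12 (mod f(x))

First multiply in Q[x] without reducing: a · b = -6·x^2 - 12·x. Now divide by f(x) = x^2 - 2, eliminating the leading term at each step:
  leading term -6·x^2: subtract (-6)·f(x) = 12 - 6·x^2, leaving -12·x - 12
The degree is now < 2, so this is the remainder. Hence a · b ≡ -12·x - 12 in Q[x]/(f).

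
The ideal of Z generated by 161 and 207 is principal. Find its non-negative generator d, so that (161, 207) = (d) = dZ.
(161, 207) = (23); d = 23

In the PID Z, (a, b) is generated by gcd(a, b). Compute gcd(207, 161) with the extended Euclidean algorithm, tracking rows (r, s, t) with s·207 + t·161 = r:
  row A: (207, 1, 0)   [1·207 + 0·161 = 207]
  row B: (161, 0, 1)   [0·207 + 1·161 = 161]
  207 = 1·161 + 46   → row C = row A − 1·row B = (46, 1, −1)   [check: 1·207 − 1·161 = 46]
  161 = 3·46 + 23   → row D = row B − 3·row C = (23, −3, 4)   [check: −3·207 + 4·161 = 23]
  46 = 2·23 + 0   → remainder 0, stop. gcd = 23 (last nonzero row D).
So gcd(161, 207) = 23, with Bézout identity −3·207 + 4·161 = 23. Containment (⊇): the Bézout identity exhibits 23 as an element of (161, 207), giving (23) ⊆ (161, 207). Containment (⊆): since 23 | 161 and 23 | 207 (161 = 23·7, 207 = 23·9), every Z-linear combination of 161 and 207 is divisible by 23, so (161, 207) ⊆ (23). Therefore (161, 207) = (23), d = 23.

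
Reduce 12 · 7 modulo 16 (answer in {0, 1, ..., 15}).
Both factors are already reduced mod 16. 12 · 7 = 84. Dividing by 16: 84 = 5·16 + 4. So (12 · 7) mod 16 = 4.

Final answer: 4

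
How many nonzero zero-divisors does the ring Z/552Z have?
In Z/552Z each nonzero element is either a unit (gcd with 552 is 1) or a zero-divisor (gcd > 1). The number of units is φ(552): factorise 552 = 2^3 · 3 · 23, so φ(552) = (2^3 − 2^2) · (3 − 1) · (23 − 1) = 4 · 2 · 22 = 176. The nonzero elements number 552 − 1 = 551. Hence the nonzero zero-divisors number 551 − 176 = 375.

Final answer: Z/552Z has 375 nonzero zero-divisors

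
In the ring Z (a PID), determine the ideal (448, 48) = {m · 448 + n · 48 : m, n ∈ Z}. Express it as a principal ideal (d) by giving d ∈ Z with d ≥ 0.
(448, 48) = (16); d = 16

In the PID Z, (a, b) is generated by gcd(a, b). Compute gcd(448, 48) with the extended Euclidean algorithm, tracking rows (r, s, t) with s·448 + t·48 = r:
  row A: (448, 1, 0)   [1·448 + 0·48 = 448]
  row B: (48, 0, 1)   [0·448 + 1·48 = 48]
  448 = 9·48 + 16   → row C = row A − 9·row B = (16, 1, −9)   [check: 1·448 − 9·48 = 16]
  48 = 3·16 + 0   → remainder 0, stop. gcd = 16 (last nonzero row C).
So gcd(448, 48) = 16, with Bézout identity 1·448 − 9·48 = 16. Containment (⊇): the Bézout identity exhibits 16 as an element of (448, 48), giving (16) ⊆ (448, 48). Containment (⊆): since 16 | 448 and 16 | 48 (448 = 16·28, 48 = 16·3), every Z-linear combination of 448 and 48 is divisible by 16, so (448, 48) ⊆ (16). Therefore (448, 48) = (16), d = 16.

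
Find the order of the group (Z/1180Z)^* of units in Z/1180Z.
|(Z/1180Z)^*| = 464

(Z/1180Z)^* consists of the classes a with gcd(a, 1180) = 1, so its order is φ(1180). φ is multiplicative, with φ(p^e) = p^e − p^(e−1). Factorise 1180 = 2^2 · 5 · 59. Then
  φ(1180) = (2^2 − 2^1) · (5 − 1) · (59 − 1) = 2 · 4 · 58 = 464.
Thus |(Z/1180Z)^*| = 464.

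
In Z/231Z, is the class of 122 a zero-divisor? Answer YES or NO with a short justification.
NO

gcd(122, 231) = 1, so 122 is a unit in Z/231Z (it has a multiplicative inverse). A unit cannot be a zero-divisor: if 122·b ≡ 0 then multiplying both sides by 122^(−1) gives b ≡ 0. So 122 is not a zero-divisor.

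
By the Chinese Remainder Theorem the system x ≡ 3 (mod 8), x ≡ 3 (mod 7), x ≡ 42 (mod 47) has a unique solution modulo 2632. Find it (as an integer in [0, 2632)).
x ≡ 1123 (mod 2632); the representative in [0, 2632) is 1123

The moduli 8, 7, 47 are pairwise coprime, so by the CRT there is a unique solution mod 8·7·47 = 2632.
Solve by successive substitution. Start with x ≡ 3 (mod 8).
  Combine with x ≡ 3 (mod 7): write x = 3 + 8·t and require 3 + 8·t ≡ 3 (mod 7), i.e. 8·t ≡ 3 − 3 ≡ 0 (mod 7). Since 8^(−1) ≡ 1 (mod 7) (8 ≡ 1 (mod 7)), t ≡ 1·0 ≡ 0 (mod 7). So x ≡ 3 + 8·0 = 3 (mod 56).
  Combine with x ≡ 42 (mod 47): write x = 3 + 56·t and require 3 + 56·t ≡ 42 (mod 47), i.e. 56·t ≡ 42 − 3 ≡ 39 (mod 47). Since 56^(−1) ≡ 21 (mod 47) (56 ≡ 9 (mod 47)), t ≡ 21·39 ≡ 20 (mod 47). So x ≡ 3 + 56·20 = 1123 (mod 2632).
Unique solution in [0, 2632): x = 1123.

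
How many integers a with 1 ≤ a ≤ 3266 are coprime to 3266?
The number of a ∈ {1, ..., 3266} with gcd(a, 3266) = 1 is by definition Euler's totient φ(3266). φ is multiplicative, with φ(p^e) = p^e − p^(e−1). Factorise 3266 = 2 · 23 · 71. Then
  φ(3266) = (2 − 1) · (23 − 1) · (71 − 1) = 1 · 22 · 70 = 1540.
So there are 1540 such integers.

Final answer: 1540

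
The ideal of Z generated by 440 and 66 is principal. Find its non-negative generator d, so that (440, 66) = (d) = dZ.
(440, 66) = (22); d = 22

In the PID Z, (a, b) is generated by gcd(a, b). Compute gcd(440, 66) with the extended Euclidean algorithm, tracking rows (r, s, t) with s·440 + t·66 = r:
  row A: (440, 1, 0)   [1·440 + 0·66 = 440]
  row B: (66, 0, 1)   [0·440 + 1·66 = 66]
  440 = 6·66 + 44   → row C = row A − 6·row B = (44, 1, −6)   [check: 1·440 − 6·66 = 44]
  66 = 1·44 + 22   → row D = row B − 1·row C = (22, −1, 7)   [check: −1·440 + 7·66 = 22]
  44 = 2·22 + 0   → remainder 0, stop. gcd = 22 (last nonzero row D).
So gcd(440, 66) = 22, with Bézout identity −1·440 + 7·66 = 22. Containment (⊇): the Bézout identity exhibits 22 as an element of (440, 66), giving (22) ⊆ (440, 66). Containment (⊆): since 22 | 440 and 22 | 66 (440 = 22·20, 66 = 22·3), every Z-linear combination of 440 and 66 is divisible by 22, so (440, 66) ⊆ (22). Therefore (440, 66) = (22), d = 22.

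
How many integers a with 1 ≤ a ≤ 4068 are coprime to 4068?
1344

The number of a ∈ {1, ..., 4068} with gcd(a, 4068) = 1 is by definition Euler's totient φ(4068). φ is multiplicative, with φ(p^e) = p^e − p^(e−1). Factorise 4068 = 2^2 · 3^2 · 113. Then
  φ(4068) = (2^2 − 2^1) · (3^2 − 3^1) · (113 − 1) = 2 · 6 · 112 = 1344.
So there are 1344 such integers.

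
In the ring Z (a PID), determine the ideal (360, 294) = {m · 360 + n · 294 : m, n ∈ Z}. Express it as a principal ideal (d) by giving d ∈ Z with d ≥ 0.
In the PID Z, (a, b) is generated by gcd(a, b). Compute gcd(360, 294) with the extended Euclidean algorithm, tracking rows (r, s, t) with s·360 + t·294 = r:
  row A: (360, 1, 0)   [1·360 + 0·294 = 360]
  row B: (294, 0, 1)   [0·360 + 1·294 = 294]
  360 = 1·294 + 66   → row C = row A − 1·row B = (66, 1, −1)   [check: 1·360 − 1·294 = 66]
  294 = 4·66 + 30   → row D = row B − 4·row C = (30, −4, 5)   [check: −4·360 + 5·294 = 30]
  66 = 2·30 + 6   → row E = row C − 2·row D = (6, 9, −11)   [check: 9·360 − 11·294 = 6]
  30 = 5·6 + 0   → remainder 0, stop. gcd = 6 (last nonzero row E).
So gcd(360, 294) = 6, with Bézout identity 9·360 − 11·294 = 6. Containment (⊇): the Bézout identity exhibits 6 as an element of (360, 294), giving (6) ⊆ (360, 294). Containment (⊆): since 6 | 360 and 6 | 294 (360 = 6·60, 294 = 6·49), every Z-linear combination of 360 and 294 is divisible by 6, so (360, 294) ⊆ (6). Therefore (360, 294) = (6), d = 6.

Final answer: (360, 294) = (6); d = 6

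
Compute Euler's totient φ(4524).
φ(4524) = 1344

φ is multiplicative, with φ(p^e) = p^e − p^(e−1). Factorise 4524 = 2^2 · 3 · 13 · 29. Then
  φ(4524) = (2^2 − 2^1) · (3 − 1) · (13 − 1) · (29 − 1) = 2 · 2 · 12 · 28 = 1344.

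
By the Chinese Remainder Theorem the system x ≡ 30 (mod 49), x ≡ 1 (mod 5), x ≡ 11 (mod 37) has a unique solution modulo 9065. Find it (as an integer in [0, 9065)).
x ≡ 4636 (mod 9065); the representative in [0, 9065) is 4636

The moduli 49, 5, 37 are pairwise coprime, so by the CRT there is a unique solution mod 49·5·37 = 9065.
Solve by successive substitution. Start with x ≡ 30 (mod 49).
  Combine with x ≡ 1 (mod 5): write x = 30 + 49·t and require 30 + 49·t ≡ 1 (mod 5), i.e. 49·t ≡ 1 − 30 ≡ 1 (mod 5). Since 49^(−1) ≡ 4 (mod 5) (49 ≡ 4 (mod 5)), t ≡ 4·1 ≡ 4 (mod 5). So x ≡ 30 + 49·4 = 226 (mod 245).
  Combine with x ≡ 11 (mod 37): write x = 226 + 245·t and require 226 + 245·t ≡ 11 (mod 37), i.e. 245·t ≡ 11 − 226 ≡ 7 (mod 37). Since 245^(−1) ≡ 29 (mod 37) (245 ≡ 23 (mod 37)), t ≡ 29·7 ≡ 18 (mod 37). So x ≡ 226 + 245·18 = 4636 (mod 9065).
Unique solution in [0, 9065): x = 4636.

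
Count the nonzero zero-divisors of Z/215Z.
Z/215Z has 46 nonzero zero-divisors

In Z/215Z each nonzero element is either a unit (gcd with 215 is 1) or a zero-divisor (gcd > 1). The number of units is φ(215): factorise 215 = 5 · 43, so φ(215) = (5 − 1) · (43 − 1) = 4 · 42 = 168. The nonzero elements number 215 − 1 = 214. Hence the nonzero zero-divisors number 214 − 168 = 46.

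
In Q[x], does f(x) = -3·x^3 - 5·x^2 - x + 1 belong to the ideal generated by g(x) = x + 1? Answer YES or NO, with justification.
YES

In Q[x] the ideal (g) consists of all multiples of g, so f ∈ (g) iff g | f, i.e. iff the remainder of f on division by g is 0. Divide f by g (g is monic, so eliminate the leading term of the running remainder at each step):
  leading term -3·x^3: subtract (-3·x^2)·g(x) = -3·x^3 - 3·x^2, leaving -2·x^2 - x + 1
  leading term -2·x^2: subtract (-2·x)·g(x) = -2·x^2 - 2·x, leaving x + 1
  leading term x: subtract (1)·g(x) = x + 1, leaving 0
The remainder is 0, so f(x) = g(x) · h(x) with h(x) = -3·x^2 - 2·x + 1. Hence g | f, i.e. f ∈ (g).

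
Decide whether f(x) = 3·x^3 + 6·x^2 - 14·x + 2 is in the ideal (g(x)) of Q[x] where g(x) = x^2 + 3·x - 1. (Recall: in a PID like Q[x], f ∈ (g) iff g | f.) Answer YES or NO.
In Q[x] the ideal (g) consists of all multiples of g, so f ∈ (g) iff g | f, i.e. iff the remainder of f on division by g is 0. Divide f by g (g is monic, so eliminate the leading term of the running remainder at each step):
  leading term 3·x^3: subtract (3·x)·g(x) = 3·x^3 + 9·x^2 - 3·x, leaving -3·x^2 - 11·x + 2
  leading term -3·x^2: subtract (-3)·g(x) = -3·x^2 - 9·x + 3, leaving -2·x - 1
The remainder r(x) = -2·x - 1 ≠ 0 (and deg r < deg g), so g ∤ f, i.e. f ∉ (g).

Final answer: NO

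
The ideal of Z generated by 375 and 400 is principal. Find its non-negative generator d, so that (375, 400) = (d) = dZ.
(375, 400) = (25); d = 25

In the PID Z, (a, b) is generated by gcd(a, b). Compute gcd(400, 375) with the extended Euclidean algorithm, tracking rows (r, s, t) with s·400 + t·375 = r:
  row A: (400, 1, 0)   [1·400 + 0·375 = 400]
  row B: (375, 0, 1)   [0·400 + 1·375 = 375]
  400 = 1·375 + 25   → row C = row A − 1·row B = (25, 1, −1)   [check: 1·400 − 1·375 = 25]
  375 = 15·25 + 0   → remainder 0, stop. gcd = 25 (last nonzero row C).
So gcd(375, 400) = 25, with Bézout identity 1·400 − 1·375 = 25. Containment (⊇): the Bézout identity exhibits 25 as an element of (375, 400), giving (25) ⊆ (375, 400). Containment (⊆): since 25 | 375 and 25 | 400 (375 = 25·15, 400 = 25·16), every Z-linear combination of 375 and 400 is divisible by 25, so (375, 400) ⊆ (25). Therefore (375, 400) = (25), d = 25.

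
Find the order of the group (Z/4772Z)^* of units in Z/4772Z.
(Z/4772Z)^* consists of the classes a with gcd(a, 4772) = 1, so its order is φ(4772). φ is multiplicative, with φ(p^e) = p^e − p^(e−1). Factorise 4772 = 2^2 · 1193. Then
  φ(4772) = (2^2 − 2^1) · (1193 − 1) = 2 · 1192 = 2384.
Thus |(Z/4772Z)^*| = 2384.

Final answer: |(Z/4772Z)^*| = 2384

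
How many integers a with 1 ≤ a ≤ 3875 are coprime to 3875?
The number of a ∈ {1, ..., 3875} with gcd(a, 3875) = 1 is by definition Euler's totient φ(3875). φ is multiplicative, with φ(p^e) = p^e − p^(e−1). Factorise 3875 = 5^3 · 31. Then
  φ(3875) = (5^3 − 5^2) · (31 − 1) = 100 · 30 = 3000.
So there are 3000 such integers.

Final answer: 3000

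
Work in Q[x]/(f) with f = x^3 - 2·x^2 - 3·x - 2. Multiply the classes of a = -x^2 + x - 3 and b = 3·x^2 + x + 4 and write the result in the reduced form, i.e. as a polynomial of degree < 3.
First multiply in Q[x] without reducing: a · b = -3·x^4 + 2·x^3 - 12·x^2 + x - 12. Now divide by f(x) = x^3 - 2·x^2 - 3·x - 2, eliminating the leading term at each step:
  leading term -3·x^4: subtract (-3·x)·f(x) = -3·x^4 + 6·x^3 + 9·x^2 + 6·x, leaving -4·x^3 - 21·x^2 - 5·x - 12
  leading term -4·x^3: subtract (-4)·f(x) = -4·x^3 + 8·x^2 + 12·x + 8, leaving -29·x^2 - 17·x - 20
The degree is now < 3, so this is the remainder. Hence a · b ≡ -29·x^2 - 17·x - 20 in Q[x]/(f).

Final answer: a · b ≡ -29·x^2 - 17·x - 20 (mod f(x))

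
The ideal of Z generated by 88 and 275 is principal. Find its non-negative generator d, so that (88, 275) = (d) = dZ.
In the PID Z, (a, b) is generated by gcd(a, b). Compute gcd(275, 88) with the extended Euclidean algorithm, tracking rows (r, s, t) with s·275 + t·88 = r:
  row A: (275, 1, 0)   [1·275 + 0·88 = 275]
  row B: (88, 0, 1)   [0·275 + 1·88 = 88]
  275 = 3·88 + 11   → row C = row A − 3·row B = (11, 1, −3)   [check: 1·275 − 3·88 = 11]
  88 = 8·11 + 0   → remainder 0, stop. gcd = 11 (last nonzero row C).
So gcd(88, 275) = 11, with Bézout identity 1·275 − 3·88 = 11. Containment (⊇): the Bézout identity exhibits 11 as an element of (88, 275), giving (11) ⊆ (88, 275). Containment (⊆): since 11 | 88 and 11 | 275 (88 = 11·8, 275 = 11·25), every Z-linear combination of 88 and 275 is divisible by 11, so (88, 275) ⊆ (11). Therefore (88, 275) = (11), d = 11.

Final answer: (88, 275) = (11); d = 11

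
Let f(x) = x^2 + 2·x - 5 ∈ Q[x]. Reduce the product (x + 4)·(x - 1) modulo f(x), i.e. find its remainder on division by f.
a · b ≡ x + 1 (mod f(x))

First multiply in Q[x] without reducing: a · b = x^2 + 3·x - 4. Now divide by f(x) = x^2 + 2·x - 5, eliminating the leading term at each step:
  leading term x^2: subtract (1)·f(x) = x^2 + 2·x - 5, leaving x + 1
The degree is now < 2, so this is the remainder. Hence a · b ≡ x + 1 in Q[x]/(f).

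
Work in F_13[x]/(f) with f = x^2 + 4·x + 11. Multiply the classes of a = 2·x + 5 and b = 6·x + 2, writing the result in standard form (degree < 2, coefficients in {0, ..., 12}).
Multiply as integer polynomials: a · b = 12·x^2 + 34·x + 10. Reducing coefficients mod 13: a · b ≡ 12·x^2 + 8·x + 10. Now divide by f(x) = x^2 + 4·x + 11 in F_13[x], eliminating the leading term at each step:
  leading term 12·x^2: subtract (12)·f(x) = 12·x^2 + 9·x + 2, leaving 12·x + 8 (coefficients mod 13)
The degree is now < 2, so this is the remainder. Hence a · b ≡ 12·x + 8 in F_13[x]/(f).

Final answer: a · b ≡ 12·x + 8 (mod f(x))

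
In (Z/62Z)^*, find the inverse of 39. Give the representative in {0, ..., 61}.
39^(−1) ≡ 35 (mod 62)

Apply the extended Euclidean algorithm to (62, 39), tracking rows (r, s, t) with s·62 + t·39 = r. Each division r_prev = q·r_cur + r_new produces the new row as (previous row) − q·(current row):
  row A: (62, 1, 0)   [1·62 + 0·39 = 62]
  row B: (39, 0, 1)   [0·62 + 1·39 = 39]
  62 = 1·39 + 23   → row C = row A − 1·row B = (23, 1, −1)   [check: 1·62 − 1·39 = 23]
  39 = 1·23 + 16   → row D = row B − 1·row C = (16, −1, 2)   [check: −1·62 + 2·39 = 16]
  23 = 1·16 + 7   → row E = row C − 1·row D = (7, 2, −3)   [check: 2·62 − 3·39 = 7]
  16 = 2·7 + 2   → row F = row D − 2·row E = (2, −5, 8)   [check: −5·62 + 8·39 = 2]
  7 = 3·2 + 1   → row G = row E − 3·row F = (1, 17, −27)   [check: 17·62 − 27·39 = 1]
  2 = 2·1 + 0   → remainder 0, stop. gcd = 1 (last nonzero row G).
The gcd is 1, so 39 is invertible mod 62. The last nonzero row gives 17·62 − 27·39 = 1, so t = −27. So 39^(−1) ≡ −27 ≡ 35 (mod 62). Verify: 39 · 35 = 1365 ≡ 1 (mod 62). ✓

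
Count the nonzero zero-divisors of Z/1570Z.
In Z/1570Z each nonzero element is either a unit (gcd with 1570 is 1) or a zero-divisor (gcd > 1). The number of units is φ(1570): factorise 1570 = 2 · 5 · 157, so φ(1570) = (2 − 1) · (5 − 1) · (157 − 1) = 1 · 4 · 156 = 624. The nonzero elements number 1570 − 1 = 1569. Hence the nonzero zero-divisors number 1569 − 624 = 945.

Final answer: Z/1570Z has 945 nonzero zero-divisors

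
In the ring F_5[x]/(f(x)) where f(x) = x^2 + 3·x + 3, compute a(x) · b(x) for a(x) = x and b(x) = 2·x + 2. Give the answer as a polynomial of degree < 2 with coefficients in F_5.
a · b ≡ x + 4 (mod f(x))

Multiply as integer polynomials: a · b = 2·x^2 + 2·x. Reducing coefficients mod 5: a · b ≡ 2·x^2 + 2·x. Now divide by f(x) = x^2 + 3·x + 3 in F_5[x], eliminating the leading term at each step:
  leading term 2·x^2: subtract (2)·f(x) = 2·x^2 + x + 1, leaving x + 4 (coefficients mod 5)
The degree is now < 2, so this is the remainder. Hence a · b ≡ x + 4 in F_5[x]/(f).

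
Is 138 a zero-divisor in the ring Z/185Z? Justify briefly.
gcd(138, 185) = 1, so 138 is a unit in Z/185Z (it has a multiplicative inverse). A unit cannot be a zero-divisor: if 138·b ≡ 0 then multiplying both sides by 138^(−1) gives b ≡ 0. So 138 is not a zero-divisor.

Final answer: NO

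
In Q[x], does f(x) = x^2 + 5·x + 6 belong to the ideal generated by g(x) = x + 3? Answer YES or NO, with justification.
In Q[x] the ideal (g) consists of all multiples of g, so f ∈ (g) iff g | f, i.e. iff the remainder of f on division by g is 0. Divide f by g (g is monic, so eliminate the leading term of the running remainder at each step):
  leading term x^2: subtract (x)·g(x) = x^2 + 3·x, leaving 2·x + 6
  leading term 2·x: subtract (2)·g(x) = 2·x + 6, leaving 0
The remainder is 0, so f(x) = g(x) · h(x) with h(x) = x + 2. Hence g | f, i.e. f ∈ (g).

Final answer: YES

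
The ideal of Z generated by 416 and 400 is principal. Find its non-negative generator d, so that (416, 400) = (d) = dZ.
In the PID Z, (a, b) is generated by gcd(a, b). Compute gcd(416, 400) with the extended Euclidean algorithm, tracking rows (r, s, t) with s·416 + t·400 = r:
  row A: (416, 1, 0)   [1·416 + 0·400 = 416]
  row B: (400, 0, 1)   [0·416 + 1·400 = 400]
  416 = 1·400 + 16   → row C = row A − 1·row B = (16, 1, −1)   [check: 1·416 − 1·400 = 16]
  400 = 25·16 + 0   → remainder 0, stop. gcd = 16 (last nonzero row C).
So gcd(416, 400) = 16, with Bézout identity 1·416 − 1·400 = 16. Containment (⊇): the Bézout identity exhibits 16 as an element of (416, 400), giving (16) ⊆ (416, 400). Containment (⊆): since 16 | 416 and 16 | 400 (416 = 16·26, 400 = 16·25), every Z-linear combination of 416 and 400 is divisible by 16, so (416, 400) ⊆ (16). Therefore (416, 400) = (16), d = 16.

Final answer: (416, 400) = (16); d = 16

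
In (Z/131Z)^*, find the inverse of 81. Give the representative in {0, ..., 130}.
81^(−1) ≡ 55 (mod 131)

Apply the extended Euclidean algorithm to (131, 81), tracking rows (r, s, t) with s·131 + t·81 = r. Each division r_prev = q·r_cur + r_new produces the new row as (previous row) − q·(current row):
  row A: (131, 1, 0)   [1·131 + 0·81 = 131]
  row B: (81, 0, 1)   [0·131 + 1·81 = 81]
  131 = 1·81 + 50   → row C = row A − 1·row B = (50, 1, −1)   [check: 1·131 − 1·81 = 50]
  81 = 1·50 + 31   → row D = row B − 1·row C = (31, −1, 2)   [check: −1·131 + 2·81 = 31]
  50 = 1·31 + 19   → row E = row C − 1·row D = (19, 2, −3)   [check: 2·131 − 3·81 = 19]
  31 = 1·19 + 12   → row F = row D − 1·row E = (12, −3, 5)   [check: −3·131 + 5·81 = 12]
  19 = 1·12 + 7   → row G = row E − 1·row F = (7, 5, −8)   [check: 5·131 − 8·81 = 7]
  12 = 1·7 + 5   → row H = row F − 1·row G = (5, −8, 13)   [check: −8·131 + 13·81 = 5]
  7 = 1·5 + 2   → row I = row G − 1·row H = (2, 13, −21)   [check: 13·131 − 21·81 = 2]
  5 = 2·2 + 1   → row J = row H − 2·row I = (1, −34, 55)   [check: −34·131 + 55·81 = 1]
  2 = 2·1 + 0   → remainder 0, stop. gcd = 1 (last nonzero row J).
The gcd is 1, so 81 is invertible mod 131. The last nonzero row gives −34·131 + 55·81 = 1, so t = 55. So 81^(−1) ≡ 55 (mod 131). Verify: 81 · 55 = 4455 ≡ 1 (mod 131). ✓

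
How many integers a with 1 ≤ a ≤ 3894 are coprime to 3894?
1160

The number of a ∈ {1, ..., 3894} with gcd(a, 3894) = 1 is by definition Euler's totient φ(3894). φ is multiplicative, with φ(p^e) = p^e − p^(e−1). Factorise 3894 = 2 · 3 · 11 · 59. Then
  φ(3894) = (2 − 1) · (3 − 1) · (11 − 1) · (59 − 1) = 1 · 2 · 10 · 58 = 1160.
So there are 1160 such integers.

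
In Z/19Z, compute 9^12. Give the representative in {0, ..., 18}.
Use repeated squaring. Binary(12) = 1100. Walk through the bits of the exponent 12 left-to-right: at each bit after the leading one, square the running value, then multiply by 9 if the bit is 1 (always reducing mod 19):
  bit 1 = 1 (leading): start with 9.
  bit 2 = 1: square 9^2 = 81 ≡ 5; bit is 1, so multiply 5·9 = 45 ≡ 7 (mod 19).
  bit 3 = 0: square 7^2 = 49 ≡ 11 (mod 19).
  bit 4 = 0: square 11^2 = 121 ≡ 7 (mod 19).
Final value: 9^12 ≡ 7 (mod 19).

Final answer: 7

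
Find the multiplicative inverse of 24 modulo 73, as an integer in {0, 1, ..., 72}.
24^(−1) ≡ 70 (mod 73)

Apply the extended Euclidean algorithm to (73, 24), tracking rows (r, s, t) with s·73 + t·24 = r. Each division r_prev = q·r_cur + r_new produces the new row as (previous row) − q·(current row):
  row A: (73, 1, 0)   [1·73 + 0·24 = 73]
  row B: (24, 0, 1)   [0·73 + 1·24 = 24]
  73 = 3·24 + 1   → row C = row A − 3·row B = (1, 1, −3)   [check: 1·73 − 3·24 = 1]
  24 = 24·1 + 0   → remainder 0, stop. gcd = 1 (last nonzero row C).
The gcd is 1, so 24 is invertible mod 73. The last nonzero row gives 1·73 − 3·24 = 1, so t = −3. So 24^(−1) ≡ −3 ≡ 70 (mod 73). Verify: 24 · 70 = 1680 ≡ 1 (mod 73). ✓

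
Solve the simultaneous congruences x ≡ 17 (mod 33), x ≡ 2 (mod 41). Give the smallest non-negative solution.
x ≡ 248 (mod 1353); the representative in [0, 1353) is 248

The moduli 33, 41 are pairwise coprime, so by the CRT there is a unique solution mod 33·41 = 1353.
Solve by successive substitution. Start with x ≡ 17 (mod 33).
  Combine with x ≡ 2 (mod 41): write x = 17 + 33·t and require 17 + 33·t ≡ 2 (mod 41), i.e. 33·t ≡ 2 − 17 ≡ 26 (mod 41). Since 33^(−1) ≡ 5 (mod 41), t ≡ 5·26 ≡ 7 (mod 41). So x ≡ 17 + 33·7 = 248 (mod 1353).
Unique solution in [0, 1353): x = 248.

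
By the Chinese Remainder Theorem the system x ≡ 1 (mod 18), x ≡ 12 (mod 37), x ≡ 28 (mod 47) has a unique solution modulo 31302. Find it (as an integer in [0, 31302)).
x ≡ 30907 (mod 31302); the representative in [0, 31302) is 30907

The moduli 18, 37, 47 are pairwise coprime, so by the CRT there is a unique solution mod 18·37·47 = 31302.
Solve by successive substitution. Start with x ≡ 1 (mod 18).
  Combine with x ≡ 12 (mod 37): write x = 1 + 18·t and require 1 + 18·t ≡ 12 (mod 37), i.e. 18·t ≡ 12 − 1 ≡ 11 (mod 37). Since 18^(−1) ≡ 35 (mod 37), t ≡ 35·11 ≡ 15 (mod 37). So x ≡ 1 + 18·15 = 271 (mod 666).
  Combine with x ≡ 28 (mod 47): write x = 271 + 666·t and require 271 + 666·t ≡ 28 (mod 47), i.e. 666·t ≡ 28 − 271 ≡ 39 (mod 47). Since 666^(−1) ≡ 6 (mod 47) (666 ≡ 8 (mod 47)), t ≡ 6·39 ≡ 46 (mod 47). So x ≡ 271 + 666·46 = 30907 (mod 31302).
Unique solution in [0, 31302): x = 30907.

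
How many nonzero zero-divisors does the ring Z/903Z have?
In Z/903Z each nonzero element is either a unit (gcd with 903 is 1) or a zero-divisor (gcd > 1). The number of units is φ(903): factorise 903 = 3 · 7 · 43, so φ(903) = (3 − 1) · (7 − 1) · (43 − 1) = 2 · 6 · 42 = 504. The nonzero elements number 903 − 1 = 902. Hence the nonzero zero-divisors number 902 − 504 = 398.

Final answer: Z/903Z has 398 nonzero zero-divisors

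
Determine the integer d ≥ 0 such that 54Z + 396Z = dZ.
(54, 396) = (18); d = 18

In the PID Z, (a, b) is generated by gcd(a, b). Compute gcd(396, 54) with the extended Euclidean algorithm, tracking rows (r, s, t) with s·396 + t·54 = r:
  row A: (396, 1, 0)   [1·396 + 0·54 = 396]
  row B: (54, 0, 1)   [0·396 + 1·54 = 54]
  396 = 7·54 + 18   → row C = row A − 7·row B = (18, 1, −7)   [check: 1·396 − 7·54 = 18]
  54 = 3·18 + 0   → remainder 0, stop. gcd = 18 (last nonzero row C).
So gcd(54, 396) = 18, with Bézout identity 1·396 − 7·54 = 18. Containment (⊇): the Bézout identity exhibits 18 as an element of (54, 396), giving (18) ⊆ (54, 396). Containment (⊆): since 18 | 54 and 18 | 396 (54 = 18·3, 396 = 18·22), every Z-linear combination of 54 and 396 is divisible by 18, so (54, 396) ⊆ (18). Therefore (54, 396) = (18), d = 18.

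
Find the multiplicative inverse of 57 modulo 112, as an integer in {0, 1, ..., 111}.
57^(−1) ≡ 57 (mod 112)

Apply the extended Euclidean algorithm to (112, 57), tracking rows (r, s, t) with s·112 + t·57 = r. Each division r_prev = q·r_cur + r_new produces the new row as (previous row) − q·(current row):
  row A: (112, 1, 0)   [1·112 + 0·57 = 112]
  row B: (57, 0, 1)   [0·112 + 1·57 = 57]
  112 = 1·57 + 55   → row C = row A − 1·row B = (55, 1, −1)   [check: 1·112 − 1·57 = 55]
  57 = 1·55 + 2   → row D = row B − 1·row C = (2, −1, 2)   [check: −1·112 + 2·57 = 2]
  55 = 27·2 + 1   → row E = row C − 27·row D = (1, 28, −55)   [check: 28·112 − 55·57 = 1]
  2 = 2·1 + 0   → remainder 0, stop. gcd = 1 (last nonzero row E).
The gcd is 1, so 57 is invertible mod 112. The last nonzero row gives 28·112 − 55·57 = 1, so t = −55. So 57^(−1) ≡ −55 ≡ 57 (mod 112). Verify: 57 · 57 = 3249 ≡ 1 (mod 112). ✓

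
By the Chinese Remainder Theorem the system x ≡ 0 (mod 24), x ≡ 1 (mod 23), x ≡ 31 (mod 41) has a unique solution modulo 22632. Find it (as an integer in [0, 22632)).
The moduli 24, 23, 41 are pairwise coprime, so by the CRT there is a unique solution mod 24·23·41 = 22632.
Solve by successive substitution. Start with x ≡ 0 (mod 24).
  Combine with x ≡ 1 (mod 23): write x = 24·t and require 24·t ≡ 1 (mod 23). Since 24^(−1) ≡ 1 (mod 23) (24 ≡ 1 (mod 23)), t ≡ 1·1 ≡ 1 (mod 23). So x ≡ 24·1 = 24 (mod 552).
  Combine with x ≡ 31 (mod 41): write x = 24 + 552·t and require 24 + 552·t ≡ 31 (mod 41), i.e. 552·t ≡ 31 − 24 ≡ 7 (mod 41). Since 552^(−1) ≡ 13 (mod 41) (552 ≡ 19 (mod 41)), t ≡ 13·7 ≡ 9 (mod 41). So x ≡ 24 + 552·9 = 4992 (mod 22632).
Unique solution in [0, 22632): x = 4992.

Final answer: x ≡ 4992 (mod 22632); the representative in [0, 22632) is 4992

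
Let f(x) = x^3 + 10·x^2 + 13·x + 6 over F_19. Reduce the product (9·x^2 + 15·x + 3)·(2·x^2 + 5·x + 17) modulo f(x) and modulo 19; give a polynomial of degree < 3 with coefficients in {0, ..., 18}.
a · b ≡ 5·x^2 + 7·x + 16 (mod f(x))

Multiply as integer polynomials: a · b = 18·x^4 + 75·x^3 + 234·x^2 + 270·x + 51. Reducing coefficients mod 19: a · b ≡ 18·x^4 + 18·x^3 + 6·x^2 + 4·x + 13. Now divide by f(x) = x^3 + 10·x^2 + 13·x + 6 in F_19[x], eliminating the leading term at each step:
  leading term 18·x^4: subtract (18·x)·f(x) = 18·x^4 + 9·x^3 + 6·x^2 + 13·x, leaving 9·x^3 + 10·x + 13 (coefficients mod 19)
  leading term 9·x^3: subtract (9)·f(x) = 9·x^3 + 14·x^2 + 3·x + 16, leaving 5·x^2 + 7·x + 16 (coefficients mod 19)
The degree is now < 3, so this is the remainder. Hence a · b ≡ 5·x^2 + 7·x + 16 in F_19[x]/(f).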